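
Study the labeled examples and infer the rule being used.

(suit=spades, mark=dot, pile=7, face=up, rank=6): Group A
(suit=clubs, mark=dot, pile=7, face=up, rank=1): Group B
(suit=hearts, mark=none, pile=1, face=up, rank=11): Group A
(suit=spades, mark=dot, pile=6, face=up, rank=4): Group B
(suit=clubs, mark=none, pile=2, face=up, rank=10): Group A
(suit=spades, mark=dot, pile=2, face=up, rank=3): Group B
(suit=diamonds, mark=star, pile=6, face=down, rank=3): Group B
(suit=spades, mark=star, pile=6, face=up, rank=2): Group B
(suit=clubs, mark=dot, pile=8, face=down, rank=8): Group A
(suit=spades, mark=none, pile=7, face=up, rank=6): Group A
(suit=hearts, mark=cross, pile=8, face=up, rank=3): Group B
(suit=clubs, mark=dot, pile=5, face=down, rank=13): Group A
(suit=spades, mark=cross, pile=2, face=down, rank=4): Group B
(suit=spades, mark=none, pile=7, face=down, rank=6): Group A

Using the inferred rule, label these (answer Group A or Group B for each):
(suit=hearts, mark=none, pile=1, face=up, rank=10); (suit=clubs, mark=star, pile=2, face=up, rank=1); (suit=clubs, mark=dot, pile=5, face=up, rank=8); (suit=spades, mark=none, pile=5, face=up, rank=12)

Group A, Group B, Group A, Group A

The pattern is that an item is 'Group A' exactly when: rank ≥ 6.
Group A: (suit=hearts, mark=none, pile=1, face=up, rank=10), since rank = 10.
Group B: (suit=clubs, mark=star, pile=2, face=up, rank=1), since rank = 1.
Group A: (suit=clubs, mark=dot, pile=5, face=up, rank=8), since rank = 8.
Group A: (suit=spades, mark=none, pile=5, face=up, rank=12), since rank = 12.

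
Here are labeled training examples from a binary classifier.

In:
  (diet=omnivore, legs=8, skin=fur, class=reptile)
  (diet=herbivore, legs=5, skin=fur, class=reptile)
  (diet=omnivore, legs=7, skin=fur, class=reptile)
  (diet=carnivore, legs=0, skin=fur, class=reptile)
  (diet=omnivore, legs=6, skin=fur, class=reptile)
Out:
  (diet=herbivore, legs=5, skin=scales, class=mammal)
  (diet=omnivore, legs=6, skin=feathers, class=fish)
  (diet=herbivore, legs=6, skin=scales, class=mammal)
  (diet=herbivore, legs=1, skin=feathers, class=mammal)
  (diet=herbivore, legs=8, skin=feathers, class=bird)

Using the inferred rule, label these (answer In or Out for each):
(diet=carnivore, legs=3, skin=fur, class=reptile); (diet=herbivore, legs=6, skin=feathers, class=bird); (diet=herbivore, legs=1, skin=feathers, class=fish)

In, Out, Out

The distinguishing property — skin is fur — holds for all the 'In' cases and none of the 'Out' cases.
In: (diet=carnivore, legs=3, skin=fur, class=reptile), since skin is fur.
Out: (diet=herbivore, legs=6, skin=feathers, class=bird), since skin is feathers.
Out: (diet=herbivore, legs=1, skin=feathers, class=fish), since skin is feathers.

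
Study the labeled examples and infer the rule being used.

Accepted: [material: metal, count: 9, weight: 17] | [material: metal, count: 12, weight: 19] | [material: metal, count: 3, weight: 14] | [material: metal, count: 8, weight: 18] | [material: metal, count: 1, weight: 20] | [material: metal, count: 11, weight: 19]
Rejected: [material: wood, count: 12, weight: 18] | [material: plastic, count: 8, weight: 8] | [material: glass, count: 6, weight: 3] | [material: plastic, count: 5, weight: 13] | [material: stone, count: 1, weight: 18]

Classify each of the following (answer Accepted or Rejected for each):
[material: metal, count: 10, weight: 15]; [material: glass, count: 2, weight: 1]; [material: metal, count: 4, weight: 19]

Accepted, Rejected, Accepted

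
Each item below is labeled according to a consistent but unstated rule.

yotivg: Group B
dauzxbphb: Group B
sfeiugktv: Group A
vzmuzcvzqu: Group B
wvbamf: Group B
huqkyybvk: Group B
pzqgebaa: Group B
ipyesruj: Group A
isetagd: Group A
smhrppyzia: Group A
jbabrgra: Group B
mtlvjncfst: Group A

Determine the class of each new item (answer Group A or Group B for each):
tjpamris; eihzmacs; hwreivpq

A rule that fits every label: contains 's' — true of each 'Group A' example, false of each 'Group B' one.
tjpamris → has 's' → Group A.
eihzmacs → has 's' → Group A.
hwreivpq → no 's' → Group B.

Group A, Group A, Group B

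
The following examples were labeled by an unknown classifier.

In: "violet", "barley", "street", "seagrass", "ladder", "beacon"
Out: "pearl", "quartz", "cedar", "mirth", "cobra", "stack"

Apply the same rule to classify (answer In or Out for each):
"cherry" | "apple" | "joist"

The distinguishing property — even length AND contains 'e' — holds for all the 'In' cases and none of the 'Out' cases.
"cherry": length 6, has 'e' — meets the rule, so In. "apple": length 5, has 'e' — does not fit, so Out. "joist": length 5, no 'e' — does not fit, so Out.

In, Out, Out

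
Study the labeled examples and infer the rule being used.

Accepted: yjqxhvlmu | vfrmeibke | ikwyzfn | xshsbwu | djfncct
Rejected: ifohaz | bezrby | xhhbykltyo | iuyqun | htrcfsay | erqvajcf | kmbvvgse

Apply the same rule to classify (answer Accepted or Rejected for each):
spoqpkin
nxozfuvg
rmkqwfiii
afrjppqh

Rejected, Rejected, Accepted, Rejected

The common property of the 'Accepted' items is: odd length. No 'Rejected' item has it.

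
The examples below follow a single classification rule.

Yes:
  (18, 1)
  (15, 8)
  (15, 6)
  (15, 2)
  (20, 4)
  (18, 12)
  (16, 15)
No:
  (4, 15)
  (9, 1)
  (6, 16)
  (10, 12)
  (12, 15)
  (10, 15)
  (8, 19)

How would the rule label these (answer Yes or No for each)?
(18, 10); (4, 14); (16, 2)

Yes, No, Yes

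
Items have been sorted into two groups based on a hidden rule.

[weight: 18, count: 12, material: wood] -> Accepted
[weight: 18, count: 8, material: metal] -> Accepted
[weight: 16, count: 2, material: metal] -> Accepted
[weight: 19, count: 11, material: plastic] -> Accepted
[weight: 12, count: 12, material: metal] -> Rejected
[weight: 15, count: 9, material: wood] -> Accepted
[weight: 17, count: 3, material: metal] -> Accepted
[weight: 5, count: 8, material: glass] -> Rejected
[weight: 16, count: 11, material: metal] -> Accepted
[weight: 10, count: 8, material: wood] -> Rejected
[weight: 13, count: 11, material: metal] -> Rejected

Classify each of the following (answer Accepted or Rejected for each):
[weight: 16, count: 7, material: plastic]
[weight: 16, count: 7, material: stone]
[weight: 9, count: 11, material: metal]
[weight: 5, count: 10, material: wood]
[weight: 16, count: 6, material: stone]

'Accepted' ⟺ weight ≥ 15.
[weight: 16, count: 7, material: plastic] — weight = 16, hence Accepted. [weight: 16, count: 7, material: stone] — weight = 16, hence Accepted. [weight: 9, count: 11, material: metal] — weight = 9, hence Rejected. [weight: 5, count: 10, material: wood] — weight = 5, hence Rejected. [weight: 16, count: 6, material: stone] — weight = 16, hence Accepted.

Accepted, Accepted, Rejected, Rejected, Accepted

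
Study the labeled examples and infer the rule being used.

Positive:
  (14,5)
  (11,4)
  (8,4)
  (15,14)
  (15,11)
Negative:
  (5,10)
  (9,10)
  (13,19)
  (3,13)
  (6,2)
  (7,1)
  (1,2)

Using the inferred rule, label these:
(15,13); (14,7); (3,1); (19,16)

A rule that fits every label: first > second AND sum ≥ 12 — true of each 'Positive' example, false of each 'Negative' one.
(15,13) → 15 > 13, 15+13 = 28 → Positive. (14,7) → 14 > 7, 14+7 = 21 → Positive. (3,1) → 3 > 1, 3+1 = 4 → Negative. (19,16) → 19 > 16, 19+16 = 35 → Positive.

Positive, Positive, Negative, Positive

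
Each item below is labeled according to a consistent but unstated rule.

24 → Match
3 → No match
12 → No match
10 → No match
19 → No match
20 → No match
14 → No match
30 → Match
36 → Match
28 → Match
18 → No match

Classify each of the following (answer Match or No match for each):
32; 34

The pattern is that an item is 'Match' exactly when: at least 24.
32: 32 ≥ 24 — checks out, so Match. 34: 34 ≥ 24 — checks out, so Match.

Match, Match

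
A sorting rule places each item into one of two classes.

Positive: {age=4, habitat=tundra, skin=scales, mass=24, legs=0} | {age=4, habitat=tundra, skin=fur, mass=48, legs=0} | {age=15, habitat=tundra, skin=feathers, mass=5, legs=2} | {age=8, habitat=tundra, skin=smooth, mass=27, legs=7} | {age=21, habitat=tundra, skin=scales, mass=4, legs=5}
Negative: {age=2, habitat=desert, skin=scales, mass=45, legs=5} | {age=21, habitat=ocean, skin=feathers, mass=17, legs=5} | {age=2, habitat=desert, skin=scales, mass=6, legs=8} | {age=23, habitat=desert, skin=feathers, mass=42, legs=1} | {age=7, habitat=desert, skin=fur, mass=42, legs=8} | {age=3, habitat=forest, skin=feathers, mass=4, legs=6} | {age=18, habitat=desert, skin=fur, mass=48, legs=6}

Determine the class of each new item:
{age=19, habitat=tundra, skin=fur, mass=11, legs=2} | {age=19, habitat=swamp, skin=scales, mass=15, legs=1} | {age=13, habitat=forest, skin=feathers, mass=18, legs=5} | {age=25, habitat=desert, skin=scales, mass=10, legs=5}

Positive, Negative, Negative, Negative

Checking candidate rules against both groups, what survives is: habitat is tundra.
{age=19, habitat=tundra, skin=fur, mass=11, legs=2} — habitat is tundra, hence Positive.
{age=19, habitat=swamp, skin=scales, mass=15, legs=1} — habitat is swamp, hence Negative.
{age=13, habitat=forest, skin=feathers, mass=18, legs=5} — habitat is forest, hence Negative.
{age=25, habitat=desert, skin=scales, mass=10, legs=5} — habitat is desert, hence Negative.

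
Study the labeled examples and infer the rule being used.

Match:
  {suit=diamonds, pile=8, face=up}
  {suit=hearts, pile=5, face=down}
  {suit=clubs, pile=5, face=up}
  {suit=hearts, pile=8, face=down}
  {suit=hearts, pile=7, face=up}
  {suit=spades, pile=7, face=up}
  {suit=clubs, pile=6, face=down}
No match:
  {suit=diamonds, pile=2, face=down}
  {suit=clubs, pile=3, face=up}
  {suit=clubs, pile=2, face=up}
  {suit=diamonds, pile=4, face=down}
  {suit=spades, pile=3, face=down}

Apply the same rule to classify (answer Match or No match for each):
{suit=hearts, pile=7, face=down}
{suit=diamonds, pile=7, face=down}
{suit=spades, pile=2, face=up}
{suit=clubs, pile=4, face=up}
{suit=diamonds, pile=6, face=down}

One predicate separates the groups cleanly: pile ≥ 5.
{suit=hearts, pile=7, face=down}: pile = 7, meets the rule → Match.
{suit=diamonds, pile=7, face=down}: pile = 7, meets the rule → Match.
{suit=spades, pile=2, face=up}: pile = 2, fails this test → No match.
{suit=clubs, pile=4, face=up}: pile = 4, fails this test → No match.
{suit=diamonds, pile=6, face=down}: pile = 6, meets the rule → Match.

Match, Match, No match, No match, Match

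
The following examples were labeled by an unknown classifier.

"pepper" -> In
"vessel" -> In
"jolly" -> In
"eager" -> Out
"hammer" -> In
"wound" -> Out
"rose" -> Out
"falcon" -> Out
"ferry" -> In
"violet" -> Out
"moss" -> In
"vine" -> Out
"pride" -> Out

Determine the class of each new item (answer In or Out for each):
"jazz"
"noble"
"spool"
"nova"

In, Out, In, Out

Comparing the two groups points to one rule — has a double letter.
"jazz": In ('zz' doubled). "noble": Out (no doubled letter). "spool": In ('oo' doubled). "nova": Out (no doubled letter).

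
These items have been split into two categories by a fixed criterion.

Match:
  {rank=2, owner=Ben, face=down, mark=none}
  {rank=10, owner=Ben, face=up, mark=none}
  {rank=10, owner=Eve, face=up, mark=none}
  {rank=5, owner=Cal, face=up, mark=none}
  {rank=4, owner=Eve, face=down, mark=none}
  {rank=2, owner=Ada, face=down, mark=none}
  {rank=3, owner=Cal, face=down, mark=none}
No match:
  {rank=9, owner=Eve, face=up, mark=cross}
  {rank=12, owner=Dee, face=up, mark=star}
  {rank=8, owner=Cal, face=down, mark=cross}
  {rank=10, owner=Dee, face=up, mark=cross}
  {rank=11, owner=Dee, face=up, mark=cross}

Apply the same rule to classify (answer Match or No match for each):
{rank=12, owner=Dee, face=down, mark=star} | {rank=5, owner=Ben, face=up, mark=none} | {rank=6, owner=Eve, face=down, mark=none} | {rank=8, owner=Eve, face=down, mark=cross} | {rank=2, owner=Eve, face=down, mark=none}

The pattern is that an item is 'Match' exactly when: mark is none.

No match, Match, Match, No match, Match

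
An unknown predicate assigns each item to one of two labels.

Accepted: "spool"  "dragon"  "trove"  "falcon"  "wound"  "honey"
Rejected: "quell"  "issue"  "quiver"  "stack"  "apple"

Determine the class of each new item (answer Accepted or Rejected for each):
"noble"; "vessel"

Accepted, Rejected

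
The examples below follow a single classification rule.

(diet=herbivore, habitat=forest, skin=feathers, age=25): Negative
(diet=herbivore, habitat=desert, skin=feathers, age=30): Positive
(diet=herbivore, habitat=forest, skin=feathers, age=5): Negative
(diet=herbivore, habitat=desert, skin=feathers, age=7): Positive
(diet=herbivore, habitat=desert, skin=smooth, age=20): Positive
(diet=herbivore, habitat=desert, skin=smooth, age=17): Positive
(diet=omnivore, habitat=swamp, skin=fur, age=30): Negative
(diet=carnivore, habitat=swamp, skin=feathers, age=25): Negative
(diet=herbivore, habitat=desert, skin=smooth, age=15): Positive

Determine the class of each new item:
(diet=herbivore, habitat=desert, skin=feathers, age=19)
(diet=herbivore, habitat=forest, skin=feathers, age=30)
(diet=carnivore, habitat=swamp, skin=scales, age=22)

Positive, Negative, Negative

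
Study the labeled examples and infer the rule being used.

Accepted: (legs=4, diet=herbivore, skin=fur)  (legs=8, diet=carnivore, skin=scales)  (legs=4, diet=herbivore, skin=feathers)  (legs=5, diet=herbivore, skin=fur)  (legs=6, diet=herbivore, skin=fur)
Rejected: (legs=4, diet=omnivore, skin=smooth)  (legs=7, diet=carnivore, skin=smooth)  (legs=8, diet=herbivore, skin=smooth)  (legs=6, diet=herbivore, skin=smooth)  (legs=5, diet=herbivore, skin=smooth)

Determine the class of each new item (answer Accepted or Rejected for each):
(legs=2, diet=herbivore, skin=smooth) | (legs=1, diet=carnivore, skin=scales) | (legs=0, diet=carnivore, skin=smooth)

The common property of the 'Accepted' items is: skin is not smooth. No 'Rejected' item has it.

Rejected, Accepted, Rejected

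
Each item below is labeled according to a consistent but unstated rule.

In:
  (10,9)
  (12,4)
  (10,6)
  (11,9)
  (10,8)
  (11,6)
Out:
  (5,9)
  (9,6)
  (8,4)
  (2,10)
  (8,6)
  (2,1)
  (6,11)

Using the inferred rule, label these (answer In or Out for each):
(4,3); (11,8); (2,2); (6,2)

Rule: first ≥ 10. This holds for each 'In' example and fails for each 'Out' one.
(4,3) → first 4 → Out. (11,8) → first 11 → In. (2,2) → first 2 → Out. (6,2) → first 6 → Out.

Out, In, Out, Out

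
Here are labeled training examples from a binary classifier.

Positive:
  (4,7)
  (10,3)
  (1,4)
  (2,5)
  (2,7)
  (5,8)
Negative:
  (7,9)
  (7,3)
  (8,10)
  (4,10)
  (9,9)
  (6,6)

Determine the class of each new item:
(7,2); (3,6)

The rule appears to be: sum is odd.

Positive, Positive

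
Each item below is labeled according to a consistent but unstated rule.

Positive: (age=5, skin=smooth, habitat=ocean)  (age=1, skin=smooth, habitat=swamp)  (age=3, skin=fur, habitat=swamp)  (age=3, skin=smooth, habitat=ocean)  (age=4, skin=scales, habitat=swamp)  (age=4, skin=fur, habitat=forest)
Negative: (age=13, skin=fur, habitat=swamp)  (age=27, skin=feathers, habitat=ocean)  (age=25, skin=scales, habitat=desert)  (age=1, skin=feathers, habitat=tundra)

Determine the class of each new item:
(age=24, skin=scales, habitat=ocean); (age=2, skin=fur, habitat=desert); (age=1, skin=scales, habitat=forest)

The distinguishing property — skin is not feathers AND age ≤ 5 — holds for all the 'Positive' cases and none of the 'Negative' cases.

Negative, Positive, Positive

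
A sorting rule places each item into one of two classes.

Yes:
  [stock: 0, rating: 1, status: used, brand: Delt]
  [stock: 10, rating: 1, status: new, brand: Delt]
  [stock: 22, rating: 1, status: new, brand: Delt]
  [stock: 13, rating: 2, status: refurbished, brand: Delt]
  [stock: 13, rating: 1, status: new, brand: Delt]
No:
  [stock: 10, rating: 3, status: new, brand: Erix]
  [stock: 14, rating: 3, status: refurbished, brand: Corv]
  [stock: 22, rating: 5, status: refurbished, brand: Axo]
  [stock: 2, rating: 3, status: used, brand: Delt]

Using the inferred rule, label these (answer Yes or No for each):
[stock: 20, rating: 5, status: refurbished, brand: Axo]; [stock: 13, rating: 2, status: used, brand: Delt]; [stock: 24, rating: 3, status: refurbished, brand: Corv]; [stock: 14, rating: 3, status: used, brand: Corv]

The classifier is using: rating ≤ 2.

No, Yes, No, No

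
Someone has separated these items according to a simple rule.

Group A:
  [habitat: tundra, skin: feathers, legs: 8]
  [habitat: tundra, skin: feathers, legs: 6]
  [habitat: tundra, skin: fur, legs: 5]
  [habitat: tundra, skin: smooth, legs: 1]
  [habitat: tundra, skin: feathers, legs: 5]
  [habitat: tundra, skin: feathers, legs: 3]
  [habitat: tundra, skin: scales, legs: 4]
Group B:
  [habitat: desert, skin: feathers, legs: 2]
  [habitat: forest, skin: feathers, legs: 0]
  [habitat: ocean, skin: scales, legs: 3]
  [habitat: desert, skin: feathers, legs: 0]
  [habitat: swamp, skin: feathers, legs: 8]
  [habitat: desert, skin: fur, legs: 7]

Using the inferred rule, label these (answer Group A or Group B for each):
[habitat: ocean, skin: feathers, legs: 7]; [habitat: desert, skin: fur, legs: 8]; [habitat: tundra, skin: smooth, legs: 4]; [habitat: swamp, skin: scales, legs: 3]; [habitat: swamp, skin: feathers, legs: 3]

Group B, Group B, Group A, Group B, Group B

The pattern is that an item is 'Group A' exactly when: habitat is tundra.
[habitat: ocean, skin: feathers, legs: 7] — habitat is ocean, hence Group B.
[habitat: desert, skin: fur, legs: 8] — habitat is desert, hence Group B.
[habitat: tundra, skin: smooth, legs: 4] — habitat is tundra, hence Group A.
[habitat: swamp, skin: scales, legs: 3] — habitat is swamp, hence Group B.
[habitat: swamp, skin: feathers, legs: 3] — habitat is swamp, hence Group B.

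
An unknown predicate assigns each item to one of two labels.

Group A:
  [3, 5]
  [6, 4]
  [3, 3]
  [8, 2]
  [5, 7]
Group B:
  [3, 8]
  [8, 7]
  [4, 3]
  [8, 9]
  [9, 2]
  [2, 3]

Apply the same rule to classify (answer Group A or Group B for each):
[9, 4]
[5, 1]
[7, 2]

The simplest hypothesis consistent with all the labels is: sum is even.
[9, 4]: Group B (9+4 = 13).
[5, 1]: Group A (5+1 = 6).
[7, 2]: Group B (7+2 = 9).

Group B, Group A, Group B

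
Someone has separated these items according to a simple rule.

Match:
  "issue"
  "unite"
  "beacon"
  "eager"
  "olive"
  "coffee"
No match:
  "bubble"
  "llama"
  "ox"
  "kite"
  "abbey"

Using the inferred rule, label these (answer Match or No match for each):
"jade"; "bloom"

'Match' ⟺ has ≥ 3 vowels.
"jade": 2 vowels, doesn't qualify → No match. "bloom": 2 vowels, doesn't qualify → No match.

No match, No match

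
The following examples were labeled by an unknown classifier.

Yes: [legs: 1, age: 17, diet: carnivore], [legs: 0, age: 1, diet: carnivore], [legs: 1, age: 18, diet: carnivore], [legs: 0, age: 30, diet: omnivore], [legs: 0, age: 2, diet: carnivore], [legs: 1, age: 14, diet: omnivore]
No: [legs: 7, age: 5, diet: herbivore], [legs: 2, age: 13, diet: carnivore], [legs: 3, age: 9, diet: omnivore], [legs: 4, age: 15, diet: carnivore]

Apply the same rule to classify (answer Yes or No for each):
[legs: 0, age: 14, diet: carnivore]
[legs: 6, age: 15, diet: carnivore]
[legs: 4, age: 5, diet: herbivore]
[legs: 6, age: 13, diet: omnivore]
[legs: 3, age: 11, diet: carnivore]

Yes, No, No, No, No

All 'Yes' examples share one property — legs ≤ 1 — and every 'No' example lacks it.
[legs: 0, age: 14, diet: carnivore] — legs = 0, hence Yes.
[legs: 6, age: 15, diet: carnivore] — legs = 6, hence No.
[legs: 4, age: 5, diet: herbivore] — legs = 4, hence No.
[legs: 6, age: 13, diet: omnivore] — legs = 6, hence No.
[legs: 3, age: 11, diet: carnivore] — legs = 3, hence No.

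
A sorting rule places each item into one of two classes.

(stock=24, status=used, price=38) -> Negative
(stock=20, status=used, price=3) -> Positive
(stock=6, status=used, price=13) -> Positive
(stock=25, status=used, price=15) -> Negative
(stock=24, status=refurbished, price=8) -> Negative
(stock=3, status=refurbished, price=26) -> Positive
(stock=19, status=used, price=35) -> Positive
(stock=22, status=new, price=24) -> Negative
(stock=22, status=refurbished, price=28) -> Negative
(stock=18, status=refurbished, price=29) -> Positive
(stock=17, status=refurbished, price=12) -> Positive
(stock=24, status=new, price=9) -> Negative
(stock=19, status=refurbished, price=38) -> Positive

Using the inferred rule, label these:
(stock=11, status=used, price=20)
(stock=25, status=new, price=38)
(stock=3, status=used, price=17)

Positive, Negative, Positive

All 'Positive' examples share one property — stock ≤ 20 — and every 'Negative' example lacks it.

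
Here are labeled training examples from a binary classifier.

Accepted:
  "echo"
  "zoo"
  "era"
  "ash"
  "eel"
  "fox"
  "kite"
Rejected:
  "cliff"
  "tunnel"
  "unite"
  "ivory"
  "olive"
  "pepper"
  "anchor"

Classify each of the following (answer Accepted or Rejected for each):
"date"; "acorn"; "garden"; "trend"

Rule: length ≤ 4. This holds for each 'Accepted' example and fails for each 'Rejected' one.
"date": length 4, fits → Accepted.
"acorn": length 5, fails the rule → Rejected.
"garden": length 6, fails the rule → Rejected.
"trend": length 5, fails the rule → Rejected.

Accepted, Rejected, Rejected, Rejected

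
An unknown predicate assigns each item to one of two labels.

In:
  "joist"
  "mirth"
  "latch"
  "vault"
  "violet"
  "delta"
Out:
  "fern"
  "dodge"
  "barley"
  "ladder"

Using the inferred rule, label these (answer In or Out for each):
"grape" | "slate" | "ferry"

One predicate separates the groups cleanly: contains 't'.

Out, In, Out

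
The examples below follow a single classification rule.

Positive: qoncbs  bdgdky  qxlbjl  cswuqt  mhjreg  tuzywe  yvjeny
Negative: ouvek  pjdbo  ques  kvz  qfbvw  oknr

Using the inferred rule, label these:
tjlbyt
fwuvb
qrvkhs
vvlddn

Positive, Negative, Positive, Positive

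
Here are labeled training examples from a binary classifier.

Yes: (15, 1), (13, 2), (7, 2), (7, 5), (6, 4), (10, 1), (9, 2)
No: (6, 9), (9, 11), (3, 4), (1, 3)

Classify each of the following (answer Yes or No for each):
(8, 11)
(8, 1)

No, Yes

One predicate separates the groups cleanly: first > second.
(8, 11): 8 < 11 — lacks this property, so No. (8, 1): 8 > 1 — meets the rule, so Yes.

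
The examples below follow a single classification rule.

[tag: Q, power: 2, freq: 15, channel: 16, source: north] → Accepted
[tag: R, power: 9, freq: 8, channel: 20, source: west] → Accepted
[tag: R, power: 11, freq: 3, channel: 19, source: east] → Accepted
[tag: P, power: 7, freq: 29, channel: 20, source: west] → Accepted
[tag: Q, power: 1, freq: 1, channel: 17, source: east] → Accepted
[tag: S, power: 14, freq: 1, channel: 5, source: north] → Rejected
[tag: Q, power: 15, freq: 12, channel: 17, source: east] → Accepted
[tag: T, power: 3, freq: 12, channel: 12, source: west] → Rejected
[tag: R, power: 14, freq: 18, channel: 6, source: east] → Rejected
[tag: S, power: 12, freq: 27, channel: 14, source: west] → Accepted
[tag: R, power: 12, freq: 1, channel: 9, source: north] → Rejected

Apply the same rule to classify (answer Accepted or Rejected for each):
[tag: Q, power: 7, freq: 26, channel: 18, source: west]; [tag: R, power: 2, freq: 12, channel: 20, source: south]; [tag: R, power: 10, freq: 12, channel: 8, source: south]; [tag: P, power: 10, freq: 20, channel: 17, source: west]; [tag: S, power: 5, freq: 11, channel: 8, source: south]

Accepted, Accepted, Rejected, Accepted, Rejected

Every 'Accepted' example satisfies: channel ≥ 14. None of the 'Rejected' examples do.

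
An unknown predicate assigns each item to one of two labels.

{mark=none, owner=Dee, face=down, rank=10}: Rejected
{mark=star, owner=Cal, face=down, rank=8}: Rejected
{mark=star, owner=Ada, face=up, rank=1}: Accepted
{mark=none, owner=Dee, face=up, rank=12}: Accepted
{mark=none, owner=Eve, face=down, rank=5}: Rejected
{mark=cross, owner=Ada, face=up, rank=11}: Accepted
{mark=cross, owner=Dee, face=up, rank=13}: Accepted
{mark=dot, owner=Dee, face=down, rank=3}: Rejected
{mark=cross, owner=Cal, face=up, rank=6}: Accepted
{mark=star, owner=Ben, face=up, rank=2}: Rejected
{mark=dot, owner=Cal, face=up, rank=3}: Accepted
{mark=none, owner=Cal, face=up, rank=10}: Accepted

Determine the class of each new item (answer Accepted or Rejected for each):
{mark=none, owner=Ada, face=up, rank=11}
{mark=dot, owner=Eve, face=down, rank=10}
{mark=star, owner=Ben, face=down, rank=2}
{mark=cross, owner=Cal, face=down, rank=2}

All 'Accepted' examples share one property — face is up AND rank ≠ 2 — and every 'Rejected' example lacks it.
{mark=none, owner=Ada, face=up, rank=11} → face is up, rank = 11 → Accepted.
{mark=dot, owner=Eve, face=down, rank=10} → face is down, rank = 10 → Rejected.
{mark=star, owner=Ben, face=down, rank=2} → face is down, rank = 2 → Rejected.
{mark=cross, owner=Cal, face=down, rank=2} → face is down, rank = 2 → Rejected.

Accepted, Rejected, Rejected, Rejected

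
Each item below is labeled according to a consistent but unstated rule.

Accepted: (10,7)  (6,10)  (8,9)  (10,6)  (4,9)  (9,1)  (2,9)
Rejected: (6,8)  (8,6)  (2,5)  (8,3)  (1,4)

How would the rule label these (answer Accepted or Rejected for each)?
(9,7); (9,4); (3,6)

Accepted, Accepted, Rejected

Rule: max ≥ 9. This holds for each 'Accepted' example and fails for each 'Rejected' one.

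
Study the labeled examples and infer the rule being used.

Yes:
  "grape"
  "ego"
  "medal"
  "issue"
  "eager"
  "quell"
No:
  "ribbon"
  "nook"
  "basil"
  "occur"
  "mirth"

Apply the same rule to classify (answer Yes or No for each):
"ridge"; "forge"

The common property of the 'Yes' items is: contains 'e'. No 'No' item has it.
"ridge": has 'e', checks out → Yes. "forge": has 'e', checks out → Yes.

Yes, Yes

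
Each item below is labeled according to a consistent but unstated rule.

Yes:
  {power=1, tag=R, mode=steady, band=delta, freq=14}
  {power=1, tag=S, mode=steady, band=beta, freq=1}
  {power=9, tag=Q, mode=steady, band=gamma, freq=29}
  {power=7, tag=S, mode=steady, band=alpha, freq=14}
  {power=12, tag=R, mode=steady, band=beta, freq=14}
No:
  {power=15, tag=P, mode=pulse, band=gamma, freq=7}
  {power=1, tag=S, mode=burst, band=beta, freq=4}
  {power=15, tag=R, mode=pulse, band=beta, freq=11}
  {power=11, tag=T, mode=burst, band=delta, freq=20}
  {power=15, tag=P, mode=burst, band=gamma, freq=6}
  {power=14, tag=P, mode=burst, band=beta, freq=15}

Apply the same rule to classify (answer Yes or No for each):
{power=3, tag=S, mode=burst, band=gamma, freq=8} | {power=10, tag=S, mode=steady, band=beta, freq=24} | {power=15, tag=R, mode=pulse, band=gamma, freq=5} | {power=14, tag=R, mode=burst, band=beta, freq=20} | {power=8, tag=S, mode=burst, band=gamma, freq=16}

No, Yes, No, No, No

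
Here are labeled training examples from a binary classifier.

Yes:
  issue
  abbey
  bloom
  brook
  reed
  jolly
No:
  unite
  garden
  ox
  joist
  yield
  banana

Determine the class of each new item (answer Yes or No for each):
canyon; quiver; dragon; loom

The distinguishing property — has a double letter — holds for all the 'Yes' cases and none of the 'No' cases.
canyon: No (no doubled letter).
quiver: No (no doubled letter).
dragon: No (no doubled letter).
loom: Yes ('oo' doubled).

No, No, No, Yes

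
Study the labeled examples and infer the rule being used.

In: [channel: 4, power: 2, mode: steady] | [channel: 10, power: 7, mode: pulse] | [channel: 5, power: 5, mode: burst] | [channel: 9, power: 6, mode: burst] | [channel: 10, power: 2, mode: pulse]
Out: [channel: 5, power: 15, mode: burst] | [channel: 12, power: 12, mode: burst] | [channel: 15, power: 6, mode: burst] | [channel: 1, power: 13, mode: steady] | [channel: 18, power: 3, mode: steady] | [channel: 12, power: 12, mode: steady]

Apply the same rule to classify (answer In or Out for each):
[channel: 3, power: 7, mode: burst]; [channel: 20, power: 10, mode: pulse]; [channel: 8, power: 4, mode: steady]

In, Out, In

'In' ⟺ channel ≤ 10 AND power ≤ 7.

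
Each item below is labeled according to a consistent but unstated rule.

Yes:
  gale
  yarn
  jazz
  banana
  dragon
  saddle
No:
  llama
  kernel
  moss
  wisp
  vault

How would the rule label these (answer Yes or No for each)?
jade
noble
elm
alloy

The rule appears to be: even length AND contains 'a'.
jade → length 4, has 'a' → Yes. noble → length 5, no 'a' → No. elm → length 3, no 'a' → No. alloy → length 5, has 'a' → No.

Yes, No, No, No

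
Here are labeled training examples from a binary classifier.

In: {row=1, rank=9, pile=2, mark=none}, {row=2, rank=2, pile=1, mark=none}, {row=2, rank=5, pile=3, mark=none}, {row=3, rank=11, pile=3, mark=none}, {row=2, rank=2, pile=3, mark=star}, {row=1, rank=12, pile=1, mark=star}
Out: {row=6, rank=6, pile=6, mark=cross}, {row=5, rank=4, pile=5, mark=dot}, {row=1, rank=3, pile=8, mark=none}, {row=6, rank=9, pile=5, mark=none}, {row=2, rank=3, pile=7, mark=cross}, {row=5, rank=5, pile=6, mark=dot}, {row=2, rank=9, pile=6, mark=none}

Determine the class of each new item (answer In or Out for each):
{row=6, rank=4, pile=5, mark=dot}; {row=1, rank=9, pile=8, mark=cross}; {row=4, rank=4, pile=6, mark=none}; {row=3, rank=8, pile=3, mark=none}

One predicate separates the groups cleanly: pile ≤ 3.
{row=6, rank=4, pile=5, mark=dot}: pile = 5, fails the rule → Out. {row=1, rank=9, pile=8, mark=cross}: pile = 8, fails the rule → Out. {row=4, rank=4, pile=6, mark=none}: pile = 6, fails the rule → Out. {row=3, rank=8, pile=3, mark=none}: pile = 3, fits → In.

Out, Out, Out, In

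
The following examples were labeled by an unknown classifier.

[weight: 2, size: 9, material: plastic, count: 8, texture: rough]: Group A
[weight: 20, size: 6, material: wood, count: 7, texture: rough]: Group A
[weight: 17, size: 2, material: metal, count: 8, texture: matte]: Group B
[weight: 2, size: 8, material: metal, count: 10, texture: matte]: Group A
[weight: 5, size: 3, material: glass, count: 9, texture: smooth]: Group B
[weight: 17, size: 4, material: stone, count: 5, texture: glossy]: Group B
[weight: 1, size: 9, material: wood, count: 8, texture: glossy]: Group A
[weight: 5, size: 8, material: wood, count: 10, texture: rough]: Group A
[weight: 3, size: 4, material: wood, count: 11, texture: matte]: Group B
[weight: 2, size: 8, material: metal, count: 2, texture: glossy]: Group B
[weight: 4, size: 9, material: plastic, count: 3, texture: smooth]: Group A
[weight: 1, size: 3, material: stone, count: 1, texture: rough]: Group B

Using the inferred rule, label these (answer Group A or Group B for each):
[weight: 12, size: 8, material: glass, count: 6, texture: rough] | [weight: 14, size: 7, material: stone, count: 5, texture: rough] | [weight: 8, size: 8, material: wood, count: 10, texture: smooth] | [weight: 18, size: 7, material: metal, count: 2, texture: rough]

One predicate separates the groups cleanly: size ≥ 6 AND count ≥ 3.
[weight: 12, size: 8, material: glass, count: 6, texture: rough] → size = 8, count = 6 → Group A.
[weight: 14, size: 7, material: stone, count: 5, texture: rough] → size = 7, count = 5 → Group A.
[weight: 8, size: 8, material: wood, count: 10, texture: smooth] → size = 8, count = 10 → Group A.
[weight: 18, size: 7, material: metal, count: 2, texture: rough] → size = 7, count = 2 → Group B.

Group A, Group A, Group A, Group B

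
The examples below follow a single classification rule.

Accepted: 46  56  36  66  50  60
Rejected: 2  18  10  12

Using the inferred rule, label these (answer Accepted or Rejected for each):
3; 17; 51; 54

'Accepted' ⟺ at least 36.

Rejected, Rejected, Accepted, Accepted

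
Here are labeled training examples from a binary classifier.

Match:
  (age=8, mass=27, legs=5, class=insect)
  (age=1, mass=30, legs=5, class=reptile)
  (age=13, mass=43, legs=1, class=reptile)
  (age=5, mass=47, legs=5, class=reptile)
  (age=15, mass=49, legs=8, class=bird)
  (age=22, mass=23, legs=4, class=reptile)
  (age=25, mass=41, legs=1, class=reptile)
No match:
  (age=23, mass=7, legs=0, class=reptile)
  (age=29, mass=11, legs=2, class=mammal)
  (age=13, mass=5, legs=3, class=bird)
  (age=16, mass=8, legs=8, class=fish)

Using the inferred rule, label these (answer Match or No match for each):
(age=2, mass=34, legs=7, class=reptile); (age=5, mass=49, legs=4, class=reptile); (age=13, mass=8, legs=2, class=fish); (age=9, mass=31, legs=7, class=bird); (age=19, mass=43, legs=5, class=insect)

Match, Match, No match, Match, Match

The simplest hypothesis consistent with all the labels is: mass ≥ 23.
(age=2, mass=34, legs=7, class=reptile) — mass = 34, hence Match. (age=5, mass=49, legs=4, class=reptile) — mass = 49, hence Match. (age=13, mass=8, legs=2, class=fish) — mass = 8, hence No match. (age=9, mass=31, legs=7, class=bird) — mass = 31, hence Match. (age=19, mass=43, legs=5, class=insect) — mass = 43, hence Match.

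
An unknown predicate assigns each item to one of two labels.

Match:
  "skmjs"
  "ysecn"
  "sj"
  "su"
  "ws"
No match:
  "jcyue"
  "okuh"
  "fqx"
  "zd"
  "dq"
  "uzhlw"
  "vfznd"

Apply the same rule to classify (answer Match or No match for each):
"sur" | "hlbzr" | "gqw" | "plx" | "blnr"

Match, No match, No match, No match, No match

The distinguishing property — contains 's' — holds for all the 'Match' cases and none of the 'No match' cases.
"sur" — has 's', hence Match.
"hlbzr" — no 's', hence No match.
"gqw" — no 's', hence No match.
"plx" — no 's', hence No match.
"blnr" — no 's', hence No match.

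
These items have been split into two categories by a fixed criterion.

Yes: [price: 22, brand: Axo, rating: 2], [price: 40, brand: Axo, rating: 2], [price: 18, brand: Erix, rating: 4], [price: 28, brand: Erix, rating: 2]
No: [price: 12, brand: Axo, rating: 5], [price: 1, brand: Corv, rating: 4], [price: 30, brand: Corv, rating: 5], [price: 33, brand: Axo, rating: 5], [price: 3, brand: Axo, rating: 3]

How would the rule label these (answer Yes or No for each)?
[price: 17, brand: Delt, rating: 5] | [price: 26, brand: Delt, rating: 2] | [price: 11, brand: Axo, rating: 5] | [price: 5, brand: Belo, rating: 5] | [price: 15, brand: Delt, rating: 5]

The rule appears to be: rating ≤ 4 AND price ≥ 12.

No, Yes, No, No, No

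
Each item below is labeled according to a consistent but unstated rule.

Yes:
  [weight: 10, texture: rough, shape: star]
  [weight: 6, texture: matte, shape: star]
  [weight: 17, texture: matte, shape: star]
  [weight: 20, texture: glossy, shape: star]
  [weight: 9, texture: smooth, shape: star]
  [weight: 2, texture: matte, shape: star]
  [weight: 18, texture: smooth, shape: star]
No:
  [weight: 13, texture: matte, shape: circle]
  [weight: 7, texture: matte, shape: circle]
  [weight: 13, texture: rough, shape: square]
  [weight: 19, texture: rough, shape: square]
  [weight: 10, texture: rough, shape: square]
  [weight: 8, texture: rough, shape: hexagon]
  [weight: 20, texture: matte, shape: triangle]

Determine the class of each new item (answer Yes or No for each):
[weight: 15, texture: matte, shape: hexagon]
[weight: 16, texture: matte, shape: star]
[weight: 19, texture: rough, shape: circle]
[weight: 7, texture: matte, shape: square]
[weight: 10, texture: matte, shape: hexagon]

No, Yes, No, No, No

Looking at the examples, the only property every 'Yes' case has and every 'No' case lacks is: shape is star.
[weight: 15, texture: matte, shape: hexagon]: No (shape is hexagon).
[weight: 16, texture: matte, shape: star]: Yes (shape is star).
[weight: 19, texture: rough, shape: circle]: No (shape is circle).
[weight: 7, texture: matte, shape: square]: No (shape is square).
[weight: 10, texture: matte, shape: hexagon]: No (shape is hexagon).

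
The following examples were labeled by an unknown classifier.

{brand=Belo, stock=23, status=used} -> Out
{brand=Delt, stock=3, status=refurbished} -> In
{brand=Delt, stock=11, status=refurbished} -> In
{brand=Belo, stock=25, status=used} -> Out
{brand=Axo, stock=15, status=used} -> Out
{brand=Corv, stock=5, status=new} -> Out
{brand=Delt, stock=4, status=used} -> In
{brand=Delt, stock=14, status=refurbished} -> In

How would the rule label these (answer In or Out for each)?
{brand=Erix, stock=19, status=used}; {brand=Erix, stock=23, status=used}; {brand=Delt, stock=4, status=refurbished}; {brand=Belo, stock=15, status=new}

Every 'In' example satisfies: brand is Delt. None of the 'Out' examples do.

Out, Out, In, Out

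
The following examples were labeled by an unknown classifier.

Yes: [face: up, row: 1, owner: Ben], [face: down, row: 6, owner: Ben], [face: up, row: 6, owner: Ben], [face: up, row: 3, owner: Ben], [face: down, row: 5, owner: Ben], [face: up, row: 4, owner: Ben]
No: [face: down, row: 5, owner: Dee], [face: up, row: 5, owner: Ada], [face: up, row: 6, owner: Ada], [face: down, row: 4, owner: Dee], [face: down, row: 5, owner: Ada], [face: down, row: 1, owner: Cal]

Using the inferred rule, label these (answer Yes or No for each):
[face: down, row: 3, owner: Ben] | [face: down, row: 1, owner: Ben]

The simplest hypothesis consistent with all the labels is: owner is Ben.

Yes, Yes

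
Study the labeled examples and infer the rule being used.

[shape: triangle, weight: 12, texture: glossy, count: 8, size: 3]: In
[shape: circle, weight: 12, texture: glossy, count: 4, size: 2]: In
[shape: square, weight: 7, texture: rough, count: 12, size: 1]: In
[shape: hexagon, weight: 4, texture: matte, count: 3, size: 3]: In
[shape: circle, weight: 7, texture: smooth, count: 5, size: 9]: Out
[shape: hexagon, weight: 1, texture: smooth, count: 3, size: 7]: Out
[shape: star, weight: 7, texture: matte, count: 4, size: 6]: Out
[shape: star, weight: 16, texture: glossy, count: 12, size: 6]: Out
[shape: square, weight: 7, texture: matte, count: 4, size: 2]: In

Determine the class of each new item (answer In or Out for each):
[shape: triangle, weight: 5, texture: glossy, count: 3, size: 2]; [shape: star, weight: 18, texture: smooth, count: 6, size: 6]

In, Out

Every 'In' example satisfies: size ≤ 3. None of the 'Out' examples do.
In: [shape: triangle, weight: 5, texture: glossy, count: 3, size: 2], since size = 2. Out: [shape: star, weight: 18, texture: smooth, count: 6, size: 6], since size = 6.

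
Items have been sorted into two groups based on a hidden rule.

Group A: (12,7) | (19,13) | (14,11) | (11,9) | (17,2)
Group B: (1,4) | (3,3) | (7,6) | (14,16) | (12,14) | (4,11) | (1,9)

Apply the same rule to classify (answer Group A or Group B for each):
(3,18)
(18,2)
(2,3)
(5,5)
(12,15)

Group B, Group A, Group B, Group B, Group B

The classifier is using: first > second AND sum ≥ 15.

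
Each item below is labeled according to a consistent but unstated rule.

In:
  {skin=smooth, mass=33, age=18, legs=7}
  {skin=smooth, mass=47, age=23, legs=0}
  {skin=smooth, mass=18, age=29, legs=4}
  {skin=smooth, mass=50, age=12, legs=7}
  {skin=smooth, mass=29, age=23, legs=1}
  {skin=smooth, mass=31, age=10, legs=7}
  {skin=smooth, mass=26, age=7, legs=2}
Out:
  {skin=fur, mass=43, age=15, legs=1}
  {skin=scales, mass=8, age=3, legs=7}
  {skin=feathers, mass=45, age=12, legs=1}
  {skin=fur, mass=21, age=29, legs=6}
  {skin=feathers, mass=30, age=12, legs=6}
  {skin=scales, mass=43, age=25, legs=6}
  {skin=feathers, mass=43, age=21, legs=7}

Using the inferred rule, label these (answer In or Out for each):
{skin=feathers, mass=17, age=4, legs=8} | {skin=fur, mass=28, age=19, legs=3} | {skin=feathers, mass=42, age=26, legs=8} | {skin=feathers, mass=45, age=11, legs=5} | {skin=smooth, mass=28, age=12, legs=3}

Out, Out, Out, Out, In

The rule appears to be: skin is smooth.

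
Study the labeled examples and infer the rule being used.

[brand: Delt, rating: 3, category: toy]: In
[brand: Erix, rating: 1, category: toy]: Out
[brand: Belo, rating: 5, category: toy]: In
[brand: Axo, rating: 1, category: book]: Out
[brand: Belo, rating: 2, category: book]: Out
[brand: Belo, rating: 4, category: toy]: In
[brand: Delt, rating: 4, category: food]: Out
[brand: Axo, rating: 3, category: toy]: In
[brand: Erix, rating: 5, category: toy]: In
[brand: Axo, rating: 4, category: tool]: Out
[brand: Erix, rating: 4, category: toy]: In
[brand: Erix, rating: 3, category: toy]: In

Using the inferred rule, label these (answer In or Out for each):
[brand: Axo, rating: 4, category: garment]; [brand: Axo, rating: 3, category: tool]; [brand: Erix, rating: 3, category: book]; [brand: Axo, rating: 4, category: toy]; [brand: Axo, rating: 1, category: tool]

Out, Out, Out, In, Out

One predicate separates the groups cleanly: category is toy AND rating ≥ 2.
[brand: Axo, rating: 4, category: garment] → category is garment, rating = 4 → Out.
[brand: Axo, rating: 3, category: tool] → category is tool, rating = 3 → Out.
[brand: Erix, rating: 3, category: book] → category is book, rating = 3 → Out.
[brand: Axo, rating: 4, category: toy] → category is toy, rating = 4 → In.
[brand: Axo, rating: 1, category: tool] → category is tool, rating = 1 → Out.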